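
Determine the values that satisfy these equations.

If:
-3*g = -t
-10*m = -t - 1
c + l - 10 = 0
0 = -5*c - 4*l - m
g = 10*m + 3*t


Then:
c = -2204/55
g = -1/11
l = 2754/55
m = 4/55
t = -3/11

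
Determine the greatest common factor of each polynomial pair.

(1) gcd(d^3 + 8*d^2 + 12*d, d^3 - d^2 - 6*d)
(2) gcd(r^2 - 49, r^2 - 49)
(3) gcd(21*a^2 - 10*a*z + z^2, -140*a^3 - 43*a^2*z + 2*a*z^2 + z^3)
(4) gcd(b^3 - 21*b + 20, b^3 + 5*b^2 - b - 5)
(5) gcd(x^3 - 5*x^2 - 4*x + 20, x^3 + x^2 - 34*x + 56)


(1) = d^2 + 2*d
(2) = gcd((r - 7)*(r + 7), (r - 7)*(r + 7)) = r^2 - 49
(3) = gcd((-7*a + z)*(-3*a + z), (-7*a + z)*(4*a + z)*(5*a + z)) = -7*a + z
(4) = b^2 + 4*b - 5
(5) = x - 2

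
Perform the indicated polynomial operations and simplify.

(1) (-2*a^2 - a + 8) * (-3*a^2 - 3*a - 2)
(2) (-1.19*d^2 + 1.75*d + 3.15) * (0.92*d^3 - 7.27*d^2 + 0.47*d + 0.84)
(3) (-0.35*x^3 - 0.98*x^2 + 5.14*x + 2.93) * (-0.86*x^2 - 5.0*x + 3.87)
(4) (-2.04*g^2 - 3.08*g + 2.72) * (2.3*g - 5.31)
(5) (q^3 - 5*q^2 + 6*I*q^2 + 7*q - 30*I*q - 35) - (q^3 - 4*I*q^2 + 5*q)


(1) = 6*a^4 + 9*a^3 - 17*a^2 - 22*a - 16
(2) = -1.0948*d^5 + 10.2613*d^4 - 10.3838*d^3 - 23.0776*d^2 + 2.9505*d + 2.646
(3) = 0.301*x^5 + 2.5928*x^4 - 0.8749*x^3 - 32.0124*x^2 + 5.2418*x + 11.3391
(4) = -4.692*g^3 + 3.7484*g^2 + 22.6108*g - 14.4432
(5) = -5*q^2 + 10*I*q^2 + 2*q - 30*I*q - 35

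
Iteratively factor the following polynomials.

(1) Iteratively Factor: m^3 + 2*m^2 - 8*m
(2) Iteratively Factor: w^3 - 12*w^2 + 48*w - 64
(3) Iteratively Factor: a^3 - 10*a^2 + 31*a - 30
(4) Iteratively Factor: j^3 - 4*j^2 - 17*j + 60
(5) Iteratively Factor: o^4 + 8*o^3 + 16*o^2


(1) = (m)*(m^2 + 2*m - 8) = m*(m + 4)*(m - 2)
(2) = (w - 4)*(w^2 - 8*w + 16) = (w - 4)^2*(w - 4)
(3) = (a - 2)*(a^2 - 8*a + 15) = (a - 5)*(a - 2)*(a - 3)
(4) = (j + 4)*(j^2 - 8*j + 15) = (j - 5)*(j + 4)*(j - 3)
(5) = (o)*(o^3 + 8*o^2 + 16*o) = o*(o + 4)*(o^2 + 4*o) = o*(o + 4)^2*(o)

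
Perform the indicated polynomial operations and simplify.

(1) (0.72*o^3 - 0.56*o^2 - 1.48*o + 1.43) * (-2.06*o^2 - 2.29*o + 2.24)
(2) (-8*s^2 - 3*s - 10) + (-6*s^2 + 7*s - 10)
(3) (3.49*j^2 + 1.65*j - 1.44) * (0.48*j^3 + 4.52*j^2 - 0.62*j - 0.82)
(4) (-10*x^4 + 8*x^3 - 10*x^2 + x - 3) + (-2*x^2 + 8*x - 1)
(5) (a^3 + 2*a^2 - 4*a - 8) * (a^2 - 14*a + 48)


(1) = -1.4832*o^5 - 0.4952*o^4 + 5.944*o^3 - 0.811*o^2 - 6.5899*o + 3.2032
(2) = -14*s^2 + 4*s - 20
(3) = 1.6752*j^5 + 16.5668*j^4 + 4.603*j^3 - 10.3936*j^2 - 0.4602*j + 1.1808
(4) = -10*x^4 + 8*x^3 - 12*x^2 + 9*x - 4
(5) = a^5 - 12*a^4 + 16*a^3 + 144*a^2 - 80*a - 384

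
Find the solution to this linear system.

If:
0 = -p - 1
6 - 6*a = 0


Then:
a = 1
p = -1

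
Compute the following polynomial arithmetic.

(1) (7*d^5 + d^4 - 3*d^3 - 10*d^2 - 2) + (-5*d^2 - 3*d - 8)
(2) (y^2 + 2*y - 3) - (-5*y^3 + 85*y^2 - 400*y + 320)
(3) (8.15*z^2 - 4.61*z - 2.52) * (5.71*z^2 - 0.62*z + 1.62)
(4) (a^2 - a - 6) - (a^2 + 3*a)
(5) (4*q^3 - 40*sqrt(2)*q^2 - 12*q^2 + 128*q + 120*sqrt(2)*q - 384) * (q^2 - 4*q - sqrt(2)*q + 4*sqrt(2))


(1) = 7*d^5 + d^4 - 3*d^3 - 15*d^2 - 3*d - 10
(2) = 5*y^3 - 84*y^2 + 402*y - 323
(3) = 46.5365*z^4 - 31.3761*z^3 + 1.672*z^2 - 5.9058*z - 4.0824
(4) = -4*a - 6
(5) = 4*q^5 - 44*sqrt(2)*q^4 - 28*q^4 + 256*q^3 + 308*sqrt(2)*q^3 - 1456*q^2 - 656*sqrt(2)*q^2 + 896*sqrt(2)*q + 2496*q - 1536*sqrt(2)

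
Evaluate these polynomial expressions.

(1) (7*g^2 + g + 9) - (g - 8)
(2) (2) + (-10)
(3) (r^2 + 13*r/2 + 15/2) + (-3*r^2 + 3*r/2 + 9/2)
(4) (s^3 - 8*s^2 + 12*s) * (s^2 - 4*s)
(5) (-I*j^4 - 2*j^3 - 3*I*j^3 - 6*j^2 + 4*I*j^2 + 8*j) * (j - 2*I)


(1) = 7*g^2 + 17
(2) = -8
(3) = -2*r^2 + 8*r + 12
(4) = s^5 - 12*s^4 + 44*s^3 - 48*s^2
(5) = -I*j^5 - 4*j^4 - 3*I*j^4 - 12*j^3 + 8*I*j^3 + 16*j^2 + 12*I*j^2 - 16*I*j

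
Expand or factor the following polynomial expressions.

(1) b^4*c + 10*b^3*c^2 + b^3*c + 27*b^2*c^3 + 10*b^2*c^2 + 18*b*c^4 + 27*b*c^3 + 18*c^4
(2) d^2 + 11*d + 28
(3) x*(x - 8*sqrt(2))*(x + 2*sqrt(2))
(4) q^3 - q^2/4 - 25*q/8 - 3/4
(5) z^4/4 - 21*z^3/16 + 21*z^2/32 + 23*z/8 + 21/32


(1) = (b + c)*(b + 3*c)*(b + 6*c)*(b*c + c)
(2) = (d + 4)*(d + 7)
(3) = x^3 - 6*sqrt(2)*x^2 - 32*x
(4) = (q - 2)*(q + 1/4)*(q + 3/2)
(5) = (z/4 + 1/4)*(z - 7/2)*(z - 3)*(z + 1/4)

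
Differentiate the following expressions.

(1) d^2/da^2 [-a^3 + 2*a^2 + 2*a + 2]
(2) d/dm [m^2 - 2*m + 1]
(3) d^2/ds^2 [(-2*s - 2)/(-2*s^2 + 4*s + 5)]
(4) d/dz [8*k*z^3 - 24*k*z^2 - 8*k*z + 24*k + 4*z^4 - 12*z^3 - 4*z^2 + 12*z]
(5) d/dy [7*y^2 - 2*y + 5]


(1) = 4 - 6*a
(2) = 2*m - 2
(3) = 8*((1 - 3*s)*(-2*s^2 + 4*s + 5) - 8*(s - 1)^2*(s + 1))/(-2*s^2 + 4*s + 5)^3
(4) = 24*k*z^2 - 48*k*z - 8*k + 16*z^3 - 36*z^2 - 8*z + 12
(5) = 14*y - 2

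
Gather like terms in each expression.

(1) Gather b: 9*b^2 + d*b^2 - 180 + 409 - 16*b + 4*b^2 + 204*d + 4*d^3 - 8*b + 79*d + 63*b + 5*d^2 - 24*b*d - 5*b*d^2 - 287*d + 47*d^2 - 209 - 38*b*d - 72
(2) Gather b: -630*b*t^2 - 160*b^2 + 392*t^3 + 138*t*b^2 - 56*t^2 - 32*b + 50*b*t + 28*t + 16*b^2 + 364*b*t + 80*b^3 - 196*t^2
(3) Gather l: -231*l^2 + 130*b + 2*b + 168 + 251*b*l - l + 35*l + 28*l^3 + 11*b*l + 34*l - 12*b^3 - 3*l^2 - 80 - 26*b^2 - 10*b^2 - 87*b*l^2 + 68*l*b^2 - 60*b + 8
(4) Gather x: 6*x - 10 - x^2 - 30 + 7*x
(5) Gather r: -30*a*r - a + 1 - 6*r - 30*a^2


(1) = b^2*(d + 13) + b*(-5*d^2 - 62*d + 39) + 4*d^3 + 52*d^2 - 4*d - 52
(2) = 80*b^3 + b^2*(138*t - 144) + b*(-630*t^2 + 414*t - 32) + 392*t^3 - 252*t^2 + 28*t
(3) = -12*b^3 - 36*b^2 + 72*b + 28*l^3 + l^2*(-87*b - 234) + l*(68*b^2 + 262*b + 68) + 96
(4) = -x^2 + 13*x - 40
(5) = -30*a^2 - a + r*(-30*a - 6) + 1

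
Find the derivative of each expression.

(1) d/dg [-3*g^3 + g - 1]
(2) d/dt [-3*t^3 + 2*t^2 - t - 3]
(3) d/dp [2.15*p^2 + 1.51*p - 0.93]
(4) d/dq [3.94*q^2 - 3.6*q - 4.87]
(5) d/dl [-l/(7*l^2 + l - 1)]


(1) = 1 - 9*g^2
(2) = -9*t^2 + 4*t - 1
(3) = 4.3*p + 1.51
(4) = 7.88*q - 3.6
(5) = (-7*l^2 + l*(14*l + 1) - l + 1)/(7*l^2 + l - 1)^2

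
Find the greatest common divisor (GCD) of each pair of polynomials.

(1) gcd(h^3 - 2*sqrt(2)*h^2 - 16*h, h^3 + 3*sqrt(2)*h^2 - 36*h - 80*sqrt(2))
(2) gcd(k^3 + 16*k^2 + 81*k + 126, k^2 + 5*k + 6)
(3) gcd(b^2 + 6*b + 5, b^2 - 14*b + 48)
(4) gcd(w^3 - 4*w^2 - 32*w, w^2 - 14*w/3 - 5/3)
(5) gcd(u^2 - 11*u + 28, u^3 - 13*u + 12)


(1) = gcd(h*(h - 4*sqrt(2))*(h + 2*sqrt(2)), (h - 4*sqrt(2))*(h + 2*sqrt(2))*(h + 5*sqrt(2))) = h^2 - 2*sqrt(2)*h - 16
(2) = gcd((k + 3)*(k + 6)*(k + 7), (k + 2)*(k + 3)) = k + 3
(3) = 1
(4) = 1
(5) = 1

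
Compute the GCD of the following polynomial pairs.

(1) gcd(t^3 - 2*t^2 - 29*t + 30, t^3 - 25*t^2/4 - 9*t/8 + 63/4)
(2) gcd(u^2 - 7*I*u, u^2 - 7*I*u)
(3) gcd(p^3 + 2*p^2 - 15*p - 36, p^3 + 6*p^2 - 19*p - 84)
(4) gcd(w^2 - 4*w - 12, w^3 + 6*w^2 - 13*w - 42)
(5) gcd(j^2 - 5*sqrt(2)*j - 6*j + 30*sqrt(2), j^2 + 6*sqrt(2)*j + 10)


(1) = t - 6
(2) = u^2 - 7*I*u
(3) = p^2 - p - 12
(4) = w + 2
(5) = 1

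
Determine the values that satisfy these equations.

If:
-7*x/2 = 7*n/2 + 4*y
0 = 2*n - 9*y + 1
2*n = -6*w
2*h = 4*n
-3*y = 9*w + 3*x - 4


Then:
h = -85/64
n = -85/128
w = 85/384
x = 271/384
y = -7/192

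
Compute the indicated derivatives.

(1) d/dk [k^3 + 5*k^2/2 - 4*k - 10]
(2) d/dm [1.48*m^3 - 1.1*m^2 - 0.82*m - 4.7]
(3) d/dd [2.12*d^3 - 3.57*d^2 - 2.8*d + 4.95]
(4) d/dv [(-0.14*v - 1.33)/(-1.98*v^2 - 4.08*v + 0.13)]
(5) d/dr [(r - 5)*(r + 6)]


(1) = 3*k^2 + 5*k - 4
(2) = 4.44*m^2 - 2.2*m - 0.82
(3) = 6.36*d^2 - 7.14*d - 2.8
(4) = (0.2772*v^2 + 0.5712*v - (0.14*v + 1.33)*(3.96*v + 4.08) - 0.0182)/(1.98*v^2 + 4.08*v - 0.13)^2
(5) = 2*r + 1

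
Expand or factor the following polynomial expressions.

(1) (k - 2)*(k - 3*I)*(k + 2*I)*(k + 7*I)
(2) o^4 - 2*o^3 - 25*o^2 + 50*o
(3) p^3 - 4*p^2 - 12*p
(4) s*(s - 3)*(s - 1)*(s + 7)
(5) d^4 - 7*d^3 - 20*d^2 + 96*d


(1) = k^4 - 2*k^3 + 6*I*k^3 + 13*k^2 - 12*I*k^2 - 26*k + 42*I*k - 84*I
(2) = o*(o - 5)*(o - 2)*(o + 5)
(3) = p*(p - 6)*(p + 2)
(4) = s^4 + 3*s^3 - 25*s^2 + 21*s
(5) = d*(d - 8)*(d - 3)*(d + 4)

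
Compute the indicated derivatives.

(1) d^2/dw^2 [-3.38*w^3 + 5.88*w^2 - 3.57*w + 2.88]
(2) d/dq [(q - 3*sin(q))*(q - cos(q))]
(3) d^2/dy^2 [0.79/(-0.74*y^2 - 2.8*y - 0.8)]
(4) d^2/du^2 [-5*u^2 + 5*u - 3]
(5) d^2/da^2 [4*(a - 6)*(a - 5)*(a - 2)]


(1) = 11.76 - 20.28*w
(2) = (q - 3*sin(q))*(sin(q) + 1) - (q - cos(q))*(3*cos(q) - 1)
(3) = (0.865208*y^2 + 3.27376*y - 0.79*(1.48*y + 2.8)*(2.96*y + 5.6) + 0.93536)/(0.74*y^2 + 2.8*y + 0.8)^3
(4) = -10
(5) = 24*a - 104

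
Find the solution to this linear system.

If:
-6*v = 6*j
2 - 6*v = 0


Then:
j = -1/3
v = 1/3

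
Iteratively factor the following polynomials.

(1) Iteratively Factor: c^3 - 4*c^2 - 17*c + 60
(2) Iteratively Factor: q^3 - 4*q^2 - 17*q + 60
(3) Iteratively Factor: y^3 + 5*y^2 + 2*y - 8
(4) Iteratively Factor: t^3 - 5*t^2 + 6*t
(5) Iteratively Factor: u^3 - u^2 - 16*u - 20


(1) = (c - 5)*(c^2 + c - 12) = (c - 5)*(c - 3)*(c + 4)
(2) = (q + 4)*(q^2 - 8*q + 15) = (q - 3)*(q + 4)*(q - 5)
(3) = (y - 1)*(y^2 + 6*y + 8) = (y - 1)*(y + 4)*(y + 2)
(4) = (t - 2)*(t^2 - 3*t) = (t - 3)*(t - 2)*(t)
(5) = (u + 2)*(u^2 - 3*u - 10) = (u + 2)^2*(u - 5)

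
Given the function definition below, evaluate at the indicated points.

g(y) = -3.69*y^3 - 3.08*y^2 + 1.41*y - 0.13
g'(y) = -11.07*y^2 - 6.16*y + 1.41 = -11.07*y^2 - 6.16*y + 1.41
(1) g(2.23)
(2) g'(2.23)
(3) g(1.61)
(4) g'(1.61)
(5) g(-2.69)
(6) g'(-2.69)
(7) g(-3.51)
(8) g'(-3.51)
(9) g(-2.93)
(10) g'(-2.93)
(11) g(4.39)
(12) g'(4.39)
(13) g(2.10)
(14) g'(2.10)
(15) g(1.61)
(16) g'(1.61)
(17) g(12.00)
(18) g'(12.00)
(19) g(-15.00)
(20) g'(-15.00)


(1) = -53.22
(2) = -67.38
(3) = -21.24
(4) = -37.20
(5) = 45.62
(6) = -62.12
(7) = 116.54
(8) = -113.35
(9) = 62.11
(10) = -75.58
(11) = -365.49
(12) = -238.97
(13) = -44.92
(14) = -60.34
(15) = -21.24
(16) = -37.20
(17) = -6803.05
(18) = -1666.59
(19) = 11739.47
(20) = -2396.94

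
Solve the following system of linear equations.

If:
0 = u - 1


Then:
u = 1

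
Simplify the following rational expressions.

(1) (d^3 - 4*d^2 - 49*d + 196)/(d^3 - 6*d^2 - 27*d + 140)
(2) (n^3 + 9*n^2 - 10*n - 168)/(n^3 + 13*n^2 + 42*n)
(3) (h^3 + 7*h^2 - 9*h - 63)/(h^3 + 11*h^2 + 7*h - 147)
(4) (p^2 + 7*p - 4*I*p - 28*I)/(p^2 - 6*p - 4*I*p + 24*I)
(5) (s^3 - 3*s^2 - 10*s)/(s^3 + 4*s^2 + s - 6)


(1) = (d + 7)/(d + 5)
(2) = (n - 4)/n
(3) = (h + 3)/(h + 7)
(4) = (p + 7)/(p - 6)
(5) = (s^2 - 5*s)/(s^2 + 2*s - 3)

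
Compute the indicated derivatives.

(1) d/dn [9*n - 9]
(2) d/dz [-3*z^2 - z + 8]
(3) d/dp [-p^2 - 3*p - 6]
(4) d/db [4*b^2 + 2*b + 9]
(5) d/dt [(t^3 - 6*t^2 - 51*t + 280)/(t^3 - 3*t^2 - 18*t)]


(1) = 9
(2) = -6*z - 1
(3) = -2*p - 3
(4) = 8*b + 2
(5) = 3*(t^4 + 22*t^3 - 295*t^2 + 560*t + 1680)/(t^2*(t^4 - 6*t^3 - 27*t^2 + 108*t + 324))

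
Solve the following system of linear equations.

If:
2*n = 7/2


Then:
n = 7/4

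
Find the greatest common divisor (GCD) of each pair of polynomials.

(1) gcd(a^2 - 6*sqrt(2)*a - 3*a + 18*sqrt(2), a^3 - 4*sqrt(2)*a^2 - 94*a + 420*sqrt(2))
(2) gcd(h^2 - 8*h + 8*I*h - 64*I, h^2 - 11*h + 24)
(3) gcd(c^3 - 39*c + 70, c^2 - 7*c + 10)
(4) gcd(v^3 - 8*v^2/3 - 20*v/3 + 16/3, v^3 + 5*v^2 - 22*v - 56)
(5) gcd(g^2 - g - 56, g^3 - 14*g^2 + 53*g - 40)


(1) = gcd((a - 3)*(a - 6*sqrt(2)), (a - 6*sqrt(2))*(a - 5*sqrt(2))*(a + 7*sqrt(2))) = a - 6*sqrt(2)
(2) = h - 8
(3) = c^2 - 7*c + 10
(4) = v^2 - 2*v - 8
(5) = gcd((g - 8)*(g + 7), (g - 8)*(g - 5)*(g - 1)) = g - 8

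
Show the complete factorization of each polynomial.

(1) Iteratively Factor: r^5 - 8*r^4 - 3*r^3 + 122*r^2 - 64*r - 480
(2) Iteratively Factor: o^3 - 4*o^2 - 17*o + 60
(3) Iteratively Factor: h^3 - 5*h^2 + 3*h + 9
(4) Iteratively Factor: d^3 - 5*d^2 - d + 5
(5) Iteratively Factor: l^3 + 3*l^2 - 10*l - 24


(1) = (r + 2)*(r^4 - 10*r^3 + 17*r^2 + 88*r - 240) = (r - 5)*(r + 2)*(r^3 - 5*r^2 - 8*r + 48) = (r - 5)*(r - 4)*(r + 2)*(r^2 - r - 12) = (r - 5)*(r - 4)*(r + 2)*(r + 3)*(r - 4)
(2) = (o + 4)*(o^2 - 8*o + 15) = (o - 3)*(o + 4)*(o - 5)
(3) = (h + 1)*(h^2 - 6*h + 9) = (h - 3)*(h + 1)*(h - 3)
(4) = (d + 1)*(d^2 - 6*d + 5) = (d - 5)*(d + 1)*(d - 1)
(5) = (l + 4)*(l^2 - l - 6) = (l + 2)*(l + 4)*(l - 3)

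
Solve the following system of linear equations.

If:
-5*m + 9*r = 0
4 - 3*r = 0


Then:
m = 12/5
r = 4/3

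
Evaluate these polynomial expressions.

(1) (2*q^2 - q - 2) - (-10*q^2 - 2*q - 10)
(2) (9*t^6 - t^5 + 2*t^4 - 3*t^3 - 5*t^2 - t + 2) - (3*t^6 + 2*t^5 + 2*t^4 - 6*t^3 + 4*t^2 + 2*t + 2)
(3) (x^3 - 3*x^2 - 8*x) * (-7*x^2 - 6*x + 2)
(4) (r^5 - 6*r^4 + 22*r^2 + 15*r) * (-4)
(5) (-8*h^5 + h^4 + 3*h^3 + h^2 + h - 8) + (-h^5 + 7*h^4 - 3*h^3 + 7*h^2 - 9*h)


(1) = 12*q^2 + q + 8
(2) = 6*t^6 - 3*t^5 + 3*t^3 - 9*t^2 - 3*t
(3) = -7*x^5 + 15*x^4 + 76*x^3 + 42*x^2 - 16*x
(4) = -4*r^5 + 24*r^4 - 88*r^2 - 60*r
(5) = -9*h^5 + 8*h^4 + 8*h^2 - 8*h - 8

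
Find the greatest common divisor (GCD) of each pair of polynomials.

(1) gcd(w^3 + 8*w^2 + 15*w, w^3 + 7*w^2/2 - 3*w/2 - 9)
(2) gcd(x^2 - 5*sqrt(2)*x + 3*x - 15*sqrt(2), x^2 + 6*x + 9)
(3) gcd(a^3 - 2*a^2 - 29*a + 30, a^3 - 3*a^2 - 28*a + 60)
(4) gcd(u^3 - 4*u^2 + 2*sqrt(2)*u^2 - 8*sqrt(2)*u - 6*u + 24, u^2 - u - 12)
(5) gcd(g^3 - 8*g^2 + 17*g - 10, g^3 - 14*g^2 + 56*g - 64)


(1) = gcd(w*(w + 3)*(w + 5), (w - 3/2)*(w + 2)*(w + 3)) = w + 3
(2) = x + 3
(3) = gcd((a - 6)*(a - 1)*(a + 5), (a - 6)*(a - 2)*(a + 5)) = a^2 - a - 30
(4) = gcd((u - 4)*(u - sqrt(2))*(u + 3*sqrt(2)), (u - 4)*(u + 3)) = u - 4
(5) = gcd((g - 5)*(g - 2)*(g - 1), (g - 8)*(g - 4)*(g - 2)) = g - 2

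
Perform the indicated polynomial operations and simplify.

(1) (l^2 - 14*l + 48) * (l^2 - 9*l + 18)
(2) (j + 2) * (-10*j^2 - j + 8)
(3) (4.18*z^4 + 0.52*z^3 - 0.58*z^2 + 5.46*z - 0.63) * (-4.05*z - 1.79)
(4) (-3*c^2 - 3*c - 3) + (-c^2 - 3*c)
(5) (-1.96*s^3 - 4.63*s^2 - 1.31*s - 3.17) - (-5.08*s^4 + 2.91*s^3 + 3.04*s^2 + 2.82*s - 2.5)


(1) = l^4 - 23*l^3 + 192*l^2 - 684*l + 864
(2) = -10*j^3 - 21*j^2 + 6*j + 16
(3) = -16.929*z^5 - 9.5882*z^4 + 1.4182*z^3 - 21.0748*z^2 - 7.2219*z + 1.1277
(4) = -4*c^2 - 6*c - 3
(5) = 5.08*s^4 - 4.87*s^3 - 7.67*s^2 - 4.13*s - 0.67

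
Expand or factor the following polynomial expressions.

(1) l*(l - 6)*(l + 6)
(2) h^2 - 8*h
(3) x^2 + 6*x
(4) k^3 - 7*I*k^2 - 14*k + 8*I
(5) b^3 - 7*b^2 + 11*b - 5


(1) = l^3 - 36*l
(2) = h*(h - 8)
(3) = x*(x + 6)
(4) = (k - 4*I)*(k - 2*I)*(k - I)
(5) = (b - 5)*(b - 1)^2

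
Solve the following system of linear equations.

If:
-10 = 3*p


Then:
p = -10/3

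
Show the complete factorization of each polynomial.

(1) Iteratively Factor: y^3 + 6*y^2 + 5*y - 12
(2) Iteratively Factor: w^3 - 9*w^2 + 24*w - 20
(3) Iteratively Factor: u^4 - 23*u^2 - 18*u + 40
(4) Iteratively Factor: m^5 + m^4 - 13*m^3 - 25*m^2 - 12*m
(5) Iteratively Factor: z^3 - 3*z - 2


(1) = (y + 3)*(y^2 + 3*y - 4) = (y - 1)*(y + 3)*(y + 4)
(2) = (w - 2)*(w^2 - 7*w + 10) = (w - 2)^2*(w - 5)
(3) = (u + 2)*(u^3 - 2*u^2 - 19*u + 20) = (u - 5)*(u + 2)*(u^2 + 3*u - 4) = (u - 5)*(u - 1)*(u + 2)*(u + 4)
(4) = (m - 4)*(m^4 + 5*m^3 + 7*m^2 + 3*m) = m*(m - 4)*(m^3 + 5*m^2 + 7*m + 3) = m*(m - 4)*(m + 3)*(m^2 + 2*m + 1) = m*(m - 4)*(m + 1)*(m + 3)*(m + 1)
(5) = (z + 1)*(z^2 - z - 2) = (z + 1)^2*(z - 2)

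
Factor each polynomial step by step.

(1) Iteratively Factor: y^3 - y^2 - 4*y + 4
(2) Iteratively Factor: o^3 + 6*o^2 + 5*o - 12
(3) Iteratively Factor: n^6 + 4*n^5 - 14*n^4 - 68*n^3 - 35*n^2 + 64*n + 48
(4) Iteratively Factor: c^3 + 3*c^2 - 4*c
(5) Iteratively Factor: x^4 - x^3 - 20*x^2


(1) = (y + 2)*(y^2 - 3*y + 2) = (y - 1)*(y + 2)*(y - 2)
(2) = (o - 1)*(o^2 + 7*o + 12) = (o - 1)*(o + 4)*(o + 3)
(3) = (n - 4)*(n^5 + 8*n^4 + 18*n^3 + 4*n^2 - 19*n - 12) = (n - 4)*(n + 1)*(n^4 + 7*n^3 + 11*n^2 - 7*n - 12) = (n - 4)*(n + 1)^2*(n^3 + 6*n^2 + 5*n - 12) = (n - 4)*(n + 1)^2*(n + 4)*(n^2 + 2*n - 3) = (n - 4)*(n + 1)^2*(n + 3)*(n + 4)*(n - 1)
(4) = (c)*(c^2 + 3*c - 4) = c*(c - 1)*(c + 4)
(5) = (x + 4)*(x^3 - 5*x^2) = x*(x + 4)*(x^2 - 5*x) = x^2*(x + 4)*(x - 5)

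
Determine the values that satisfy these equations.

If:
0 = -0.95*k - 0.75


Then:
k = -0.79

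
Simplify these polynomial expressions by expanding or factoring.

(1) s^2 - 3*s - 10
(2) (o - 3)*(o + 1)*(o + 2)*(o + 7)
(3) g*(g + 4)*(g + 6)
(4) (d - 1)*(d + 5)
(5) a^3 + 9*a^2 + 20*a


(1) = (s - 5)*(s + 2)
(2) = o^4 + 7*o^3 - 7*o^2 - 55*o - 42
(3) = g^3 + 10*g^2 + 24*g
(4) = d^2 + 4*d - 5
(5) = a*(a + 4)*(a + 5)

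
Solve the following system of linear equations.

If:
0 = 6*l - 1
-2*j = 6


Then:
j = -3
l = 1/6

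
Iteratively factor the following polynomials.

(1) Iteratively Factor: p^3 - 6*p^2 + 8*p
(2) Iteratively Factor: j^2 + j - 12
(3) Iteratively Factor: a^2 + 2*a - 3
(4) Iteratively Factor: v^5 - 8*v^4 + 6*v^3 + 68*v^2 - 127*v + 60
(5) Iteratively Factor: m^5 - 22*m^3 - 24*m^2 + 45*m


(1) = (p)*(p^2 - 6*p + 8) = p*(p - 2)*(p - 4)
(2) = (j + 4)*(j - 3)
(3) = (a + 3)*(a - 1)
(4) = (v - 1)*(v^4 - 7*v^3 - v^2 + 67*v - 60) = (v - 4)*(v - 1)*(v^3 - 3*v^2 - 13*v + 15) = (v - 5)*(v - 4)*(v - 1)*(v^2 + 2*v - 3) = (v - 5)*(v - 4)*(v - 1)*(v + 3)*(v - 1)
(5) = (m - 5)*(m^4 + 5*m^3 + 3*m^2 - 9*m) = (m - 5)*(m + 3)*(m^3 + 2*m^2 - 3*m) = m*(m - 5)*(m + 3)*(m^2 + 2*m - 3) = m*(m - 5)*(m + 3)^2*(m - 1)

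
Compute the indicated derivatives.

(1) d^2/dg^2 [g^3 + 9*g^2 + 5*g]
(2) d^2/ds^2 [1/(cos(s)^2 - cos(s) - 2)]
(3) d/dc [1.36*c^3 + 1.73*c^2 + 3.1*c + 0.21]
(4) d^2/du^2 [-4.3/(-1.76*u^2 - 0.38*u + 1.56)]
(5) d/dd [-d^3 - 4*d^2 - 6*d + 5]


(1) = 6*g + 18
(2) = (4*sin(s)^4 - 11*sin(s)^2 + 7*cos(s)/4 - 3*cos(3*s)/4 + 1)/(sin(s)^2 + cos(s) + 1)^3
(3) = 4.08*c^2 + 3.46*c + 3.1
(4) = (-26.63936*u^2 - 5.75168*u + 4.3*(3.52*u + 0.38)*(7.04*u + 0.76) + 23.61216)/(1.76*u^2 + 0.38*u - 1.56)^3
(5) = -3*d^2 - 8*d - 6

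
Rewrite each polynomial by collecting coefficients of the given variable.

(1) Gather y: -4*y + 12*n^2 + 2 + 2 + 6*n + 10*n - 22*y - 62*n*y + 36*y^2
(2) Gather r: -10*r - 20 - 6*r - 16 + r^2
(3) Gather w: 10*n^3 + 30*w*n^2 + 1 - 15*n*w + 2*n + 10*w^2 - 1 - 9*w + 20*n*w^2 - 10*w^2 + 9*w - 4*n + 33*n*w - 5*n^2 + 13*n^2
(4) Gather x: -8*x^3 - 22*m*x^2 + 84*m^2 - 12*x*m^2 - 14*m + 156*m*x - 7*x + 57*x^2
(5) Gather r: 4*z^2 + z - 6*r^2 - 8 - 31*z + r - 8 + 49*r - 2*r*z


(1) = 12*n^2 + 16*n + 36*y^2 + y*(-62*n - 26) + 4
(2) = r^2 - 16*r - 36
(3) = 10*n^3 + 8*n^2 + 20*n*w^2 - 2*n + w*(30*n^2 + 18*n)
(4) = 84*m^2 - 14*m - 8*x^3 + x^2*(57 - 22*m) + x*(-12*m^2 + 156*m - 7)
(5) = -6*r^2 + r*(50 - 2*z) + 4*z^2 - 30*z - 16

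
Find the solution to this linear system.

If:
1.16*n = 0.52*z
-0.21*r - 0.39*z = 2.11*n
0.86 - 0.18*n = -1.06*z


Then:
n = -0.39
r = 5.59
z = -0.88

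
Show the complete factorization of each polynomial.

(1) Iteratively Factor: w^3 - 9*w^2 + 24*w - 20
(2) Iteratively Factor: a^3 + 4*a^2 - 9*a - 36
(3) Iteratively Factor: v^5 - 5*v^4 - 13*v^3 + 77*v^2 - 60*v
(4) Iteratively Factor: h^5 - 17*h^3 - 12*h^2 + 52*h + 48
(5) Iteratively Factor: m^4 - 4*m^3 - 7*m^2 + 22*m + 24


(1) = (w - 5)*(w^2 - 4*w + 4) = (w - 5)*(w - 2)*(w - 2)
(2) = (a - 3)*(a^2 + 7*a + 12) = (a - 3)*(a + 4)*(a + 3)
(3) = (v - 5)*(v^4 - 13*v^2 + 12*v) = (v - 5)*(v + 4)*(v^3 - 4*v^2 + 3*v) = (v - 5)*(v - 3)*(v + 4)*(v^2 - v) = v*(v - 5)*(v - 3)*(v + 4)*(v - 1)
(4) = (h + 2)*(h^4 - 2*h^3 - 13*h^2 + 14*h + 24) = (h + 1)*(h + 2)*(h^3 - 3*h^2 - 10*h + 24) = (h + 1)*(h + 2)*(h + 3)*(h^2 - 6*h + 8) = (h - 4)*(h + 1)*(h + 2)*(h + 3)*(h - 2)
(5) = (m + 2)*(m^3 - 6*m^2 + 5*m + 12) = (m - 3)*(m + 2)*(m^2 - 3*m - 4) = (m - 4)*(m - 3)*(m + 2)*(m + 1)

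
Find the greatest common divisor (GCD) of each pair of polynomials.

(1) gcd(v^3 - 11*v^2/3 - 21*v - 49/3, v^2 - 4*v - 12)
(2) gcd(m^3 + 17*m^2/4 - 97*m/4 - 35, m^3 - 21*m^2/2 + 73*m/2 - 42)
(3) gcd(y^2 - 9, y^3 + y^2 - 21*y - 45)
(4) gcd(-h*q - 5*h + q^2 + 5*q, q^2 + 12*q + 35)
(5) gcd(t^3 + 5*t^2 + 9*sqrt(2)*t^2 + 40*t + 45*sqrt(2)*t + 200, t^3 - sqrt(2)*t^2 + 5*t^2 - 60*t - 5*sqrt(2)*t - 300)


(1) = gcd((v - 7)*(v + 1)*(v + 7/3), (v - 6)*(v + 2)) = 1
(2) = gcd((m - 4)*(m + 5/4)*(m + 7), (m - 4)*(m - 7/2)*(m - 3)) = m - 4
(3) = gcd((y - 3)*(y + 3), (y - 5)*(y + 3)^2) = y + 3
(4) = gcd((-h + q)*(q + 5), (q + 5)*(q + 7)) = q + 5
(5) = t^2 + t*(5 + 5*sqrt(2)) + 25*sqrt(2)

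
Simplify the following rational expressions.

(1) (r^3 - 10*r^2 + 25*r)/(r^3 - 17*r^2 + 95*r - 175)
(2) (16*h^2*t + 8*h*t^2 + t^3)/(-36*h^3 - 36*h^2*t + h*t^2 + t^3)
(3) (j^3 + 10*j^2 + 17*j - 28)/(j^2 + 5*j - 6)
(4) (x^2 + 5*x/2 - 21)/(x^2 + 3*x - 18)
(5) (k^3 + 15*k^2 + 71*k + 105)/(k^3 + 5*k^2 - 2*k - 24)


(1) = r/(r - 7)
(2) = (16*h^2*t + 8*h*t^2 + t^3)/(-36*h^3 - 36*h^2*t + h*t^2 + t^3)
(3) = (j^2 + 11*j + 28)/(j + 6)
(4) = (2*x - 7)/(2*x - 6)
(5) = (k^2 + 12*k + 35)/(k^2 + 2*k - 8)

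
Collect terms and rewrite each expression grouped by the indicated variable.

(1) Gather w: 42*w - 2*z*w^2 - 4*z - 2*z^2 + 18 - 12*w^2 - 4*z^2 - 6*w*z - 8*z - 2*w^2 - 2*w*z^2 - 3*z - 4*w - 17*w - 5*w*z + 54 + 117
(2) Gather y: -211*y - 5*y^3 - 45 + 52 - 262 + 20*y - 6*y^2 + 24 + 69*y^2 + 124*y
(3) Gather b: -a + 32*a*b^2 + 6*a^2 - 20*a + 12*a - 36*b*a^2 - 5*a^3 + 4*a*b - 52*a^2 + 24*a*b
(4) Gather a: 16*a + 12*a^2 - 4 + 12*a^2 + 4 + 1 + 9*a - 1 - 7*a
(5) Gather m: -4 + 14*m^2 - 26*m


(1) = w^2*(-2*z - 14) + w*(-2*z^2 - 11*z + 21) - 6*z^2 - 15*z + 189
(2) = -5*y^3 + 63*y^2 - 67*y - 231
(3) = -5*a^3 - 46*a^2 + 32*a*b^2 - 9*a + b*(-36*a^2 + 28*a)
(4) = 24*a^2 + 18*a
(5) = 14*m^2 - 26*m - 4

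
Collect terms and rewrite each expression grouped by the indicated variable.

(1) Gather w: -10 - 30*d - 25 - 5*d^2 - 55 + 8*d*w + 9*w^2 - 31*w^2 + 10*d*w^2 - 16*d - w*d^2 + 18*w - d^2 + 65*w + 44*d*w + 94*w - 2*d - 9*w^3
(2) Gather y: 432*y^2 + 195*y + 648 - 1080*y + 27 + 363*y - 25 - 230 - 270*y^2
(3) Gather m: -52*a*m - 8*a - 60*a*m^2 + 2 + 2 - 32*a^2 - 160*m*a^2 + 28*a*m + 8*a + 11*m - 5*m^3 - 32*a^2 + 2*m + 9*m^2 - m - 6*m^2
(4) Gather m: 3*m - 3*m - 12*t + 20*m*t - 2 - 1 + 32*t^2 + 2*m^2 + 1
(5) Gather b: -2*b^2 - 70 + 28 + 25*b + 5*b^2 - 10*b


(1) = -6*d^2 - 48*d - 9*w^3 + w^2*(10*d - 22) + w*(-d^2 + 52*d + 177) - 90
(2) = 162*y^2 - 522*y + 420
(3) = -64*a^2 - 5*m^3 + m^2*(3 - 60*a) + m*(-160*a^2 - 24*a + 12) + 4
(4) = 2*m^2 + 20*m*t + 32*t^2 - 12*t - 2
(5) = 3*b^2 + 15*b - 42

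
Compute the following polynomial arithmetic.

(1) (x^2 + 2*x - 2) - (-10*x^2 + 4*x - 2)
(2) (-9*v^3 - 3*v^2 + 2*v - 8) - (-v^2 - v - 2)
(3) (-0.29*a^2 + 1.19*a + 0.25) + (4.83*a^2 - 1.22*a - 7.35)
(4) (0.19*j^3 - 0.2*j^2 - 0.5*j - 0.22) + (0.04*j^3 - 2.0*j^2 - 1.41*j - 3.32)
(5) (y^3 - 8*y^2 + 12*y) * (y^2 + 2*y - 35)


(1) = 11*x^2 - 2*x
(2) = -9*v^3 - 2*v^2 + 3*v - 6
(3) = 4.54*a^2 - 0.03*a - 7.1
(4) = 0.23*j^3 - 2.2*j^2 - 1.91*j - 3.54
(5) = y^5 - 6*y^4 - 39*y^3 + 304*y^2 - 420*y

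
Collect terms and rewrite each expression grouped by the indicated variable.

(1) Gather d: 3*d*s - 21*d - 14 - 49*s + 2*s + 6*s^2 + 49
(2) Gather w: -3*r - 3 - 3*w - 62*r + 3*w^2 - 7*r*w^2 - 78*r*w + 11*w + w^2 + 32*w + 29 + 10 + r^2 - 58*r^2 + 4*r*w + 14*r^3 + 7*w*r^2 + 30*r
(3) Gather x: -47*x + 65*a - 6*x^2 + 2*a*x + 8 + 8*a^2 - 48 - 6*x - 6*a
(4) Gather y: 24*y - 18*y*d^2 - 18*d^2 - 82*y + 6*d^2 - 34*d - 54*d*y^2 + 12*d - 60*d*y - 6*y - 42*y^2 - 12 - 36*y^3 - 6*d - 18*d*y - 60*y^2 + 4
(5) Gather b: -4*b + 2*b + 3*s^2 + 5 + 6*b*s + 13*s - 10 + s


(1) = d*(3*s - 21) + 6*s^2 - 47*s + 35
(2) = 14*r^3 - 57*r^2 - 35*r + w^2*(4 - 7*r) + w*(7*r^2 - 74*r + 40) + 36
(3) = 8*a^2 + 59*a - 6*x^2 + x*(2*a - 53) - 40
(4) = -12*d^2 - 28*d - 36*y^3 + y^2*(-54*d - 102) + y*(-18*d^2 - 78*d - 64) - 8
(5) = b*(6*s - 2) + 3*s^2 + 14*s - 5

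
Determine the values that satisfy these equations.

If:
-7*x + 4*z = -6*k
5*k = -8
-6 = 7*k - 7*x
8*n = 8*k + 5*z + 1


Then:
k = -8/5
n = -63/80
x = -26/35
z = 11/10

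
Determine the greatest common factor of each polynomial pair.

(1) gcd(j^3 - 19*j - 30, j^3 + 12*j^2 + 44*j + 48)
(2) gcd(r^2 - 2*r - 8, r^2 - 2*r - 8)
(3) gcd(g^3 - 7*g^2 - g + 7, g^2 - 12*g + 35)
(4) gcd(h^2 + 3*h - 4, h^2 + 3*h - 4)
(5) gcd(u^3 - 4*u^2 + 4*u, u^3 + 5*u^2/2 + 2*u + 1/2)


(1) = gcd((j - 5)*(j + 2)*(j + 3), (j + 2)*(j + 4)*(j + 6)) = j + 2
(2) = r^2 - 2*r - 8
(3) = gcd((g - 7)*(g - 1)*(g + 1), (g - 7)*(g - 5)) = g - 7
(4) = gcd((h - 1)*(h + 4), (h - 1)*(h + 4)) = h^2 + 3*h - 4
(5) = gcd(u*(u - 2)^2, (u + 1/2)*(u + 1)^2) = 1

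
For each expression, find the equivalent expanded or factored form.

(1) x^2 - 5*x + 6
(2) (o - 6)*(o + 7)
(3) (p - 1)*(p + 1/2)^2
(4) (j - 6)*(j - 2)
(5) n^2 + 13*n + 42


(1) = (x - 3)*(x - 2)
(2) = o^2 + o - 42
(3) = p^3 - 3*p/4 - 1/4
(4) = j^2 - 8*j + 12
(5) = (n + 6)*(n + 7)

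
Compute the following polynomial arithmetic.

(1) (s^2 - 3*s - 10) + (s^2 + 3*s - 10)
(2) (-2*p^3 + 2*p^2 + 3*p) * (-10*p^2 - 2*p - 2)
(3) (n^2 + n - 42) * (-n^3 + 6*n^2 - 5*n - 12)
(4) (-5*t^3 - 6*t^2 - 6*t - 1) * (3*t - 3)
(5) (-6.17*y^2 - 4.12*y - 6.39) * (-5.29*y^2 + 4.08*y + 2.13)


(1) = 2*s^2 - 20
(2) = 20*p^5 - 16*p^4 - 30*p^3 - 10*p^2 - 6*p
(3) = -n^5 + 5*n^4 + 43*n^3 - 269*n^2 + 198*n + 504
(4) = -15*t^4 - 3*t^3 + 15*t + 3
(5) = 32.6393*y^4 - 3.3788*y^3 + 3.8514*y^2 - 34.8468*y - 13.6107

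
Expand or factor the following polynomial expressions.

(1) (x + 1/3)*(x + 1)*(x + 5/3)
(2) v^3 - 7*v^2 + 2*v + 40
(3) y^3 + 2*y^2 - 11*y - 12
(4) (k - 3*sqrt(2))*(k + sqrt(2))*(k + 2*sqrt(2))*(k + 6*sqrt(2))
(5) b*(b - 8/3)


(1) = x^3 + 3*x^2 + 23*x/9 + 5/9
(2) = (v - 5)*(v - 4)*(v + 2)
(3) = (y - 3)*(y + 1)*(y + 4)
(4) = k^4 + 6*sqrt(2)*k^3 - 14*k^2 - 96*sqrt(2)*k - 144
(5) = b^2 - 8*b/3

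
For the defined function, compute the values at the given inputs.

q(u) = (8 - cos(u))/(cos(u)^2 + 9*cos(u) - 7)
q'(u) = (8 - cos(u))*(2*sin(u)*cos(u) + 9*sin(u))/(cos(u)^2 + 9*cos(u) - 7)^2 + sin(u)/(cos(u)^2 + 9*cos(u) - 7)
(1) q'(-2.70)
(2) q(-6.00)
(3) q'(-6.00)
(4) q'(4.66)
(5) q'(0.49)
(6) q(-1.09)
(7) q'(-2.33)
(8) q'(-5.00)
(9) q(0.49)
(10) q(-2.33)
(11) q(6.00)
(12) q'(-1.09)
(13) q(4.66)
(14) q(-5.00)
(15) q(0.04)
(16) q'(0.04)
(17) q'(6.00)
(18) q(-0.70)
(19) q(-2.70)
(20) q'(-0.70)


(1) = -0.10
(2) = 2.75
(3) = 3.38
(4) = -1.15
(5) = 12.47
(6) = -2.87
(7) = -0.24
(8) = 3.49
(9) = 4.14
(10) = -0.68
(11) = 2.75
(12) = -9.30
(13) = -1.08
(14) = -1.77
(15) = 2.34
(16) = 0.36
(17) = -3.38
(18) = 15.44
(19) = -0.62
(20) = -224.92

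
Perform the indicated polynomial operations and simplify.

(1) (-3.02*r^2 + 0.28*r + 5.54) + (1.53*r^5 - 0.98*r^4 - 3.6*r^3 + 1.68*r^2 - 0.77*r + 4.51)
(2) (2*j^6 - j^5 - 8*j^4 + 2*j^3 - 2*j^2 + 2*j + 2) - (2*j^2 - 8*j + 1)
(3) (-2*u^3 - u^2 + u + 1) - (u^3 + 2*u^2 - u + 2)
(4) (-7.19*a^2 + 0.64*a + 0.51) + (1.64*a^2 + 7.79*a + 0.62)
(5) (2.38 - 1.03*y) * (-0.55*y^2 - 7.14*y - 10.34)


(1) = 1.53*r^5 - 0.98*r^4 - 3.6*r^3 - 1.34*r^2 - 0.49*r + 10.05
(2) = 2*j^6 - j^5 - 8*j^4 + 2*j^3 - 4*j^2 + 10*j + 1
(3) = -3*u^3 - 3*u^2 + 2*u - 1
(4) = -5.55*a^2 + 8.43*a + 1.13
(5) = 0.5665*y^3 + 6.0452*y^2 - 6.343*y - 24.6092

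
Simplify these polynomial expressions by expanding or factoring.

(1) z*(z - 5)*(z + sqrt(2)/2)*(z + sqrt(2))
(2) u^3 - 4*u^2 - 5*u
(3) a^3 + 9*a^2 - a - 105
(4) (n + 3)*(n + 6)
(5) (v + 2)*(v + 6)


(1) = z^4 - 5*z^3 + 3*sqrt(2)*z^3/2 - 15*sqrt(2)*z^2/2 + z^2 - 5*z
(2) = u*(u - 5)*(u + 1)
(3) = (a - 3)*(a + 5)*(a + 7)
(4) = n^2 + 9*n + 18
(5) = v^2 + 8*v + 12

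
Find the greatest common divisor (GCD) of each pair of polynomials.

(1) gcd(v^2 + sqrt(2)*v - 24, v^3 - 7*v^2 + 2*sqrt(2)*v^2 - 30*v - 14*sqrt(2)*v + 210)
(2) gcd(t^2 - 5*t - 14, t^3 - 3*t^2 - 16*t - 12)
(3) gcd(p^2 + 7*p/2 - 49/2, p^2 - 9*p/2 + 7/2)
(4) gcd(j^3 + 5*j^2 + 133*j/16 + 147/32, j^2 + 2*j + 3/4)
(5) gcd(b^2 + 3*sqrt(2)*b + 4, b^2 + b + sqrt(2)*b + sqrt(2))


(1) = gcd((v - 3*sqrt(2))*(v + 4*sqrt(2)), (v - 7)*(v - 3*sqrt(2))*(v + 5*sqrt(2))) = v - 3*sqrt(2)
(2) = t + 2
(3) = p - 7/2
(4) = j + 3/2
(5) = b + sqrt(2)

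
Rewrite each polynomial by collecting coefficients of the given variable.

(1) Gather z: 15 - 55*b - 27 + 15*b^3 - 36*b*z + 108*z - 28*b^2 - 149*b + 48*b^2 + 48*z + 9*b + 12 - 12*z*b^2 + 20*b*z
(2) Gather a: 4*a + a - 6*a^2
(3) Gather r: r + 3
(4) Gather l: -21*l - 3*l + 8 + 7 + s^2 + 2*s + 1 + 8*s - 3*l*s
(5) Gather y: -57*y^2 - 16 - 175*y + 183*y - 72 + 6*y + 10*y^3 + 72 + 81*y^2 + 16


(1) = 15*b^3 + 20*b^2 - 195*b + z*(-12*b^2 - 16*b + 156)
(2) = -6*a^2 + 5*a
(3) = r + 3
(4) = l*(-3*s - 24) + s^2 + 10*s + 16
(5) = 10*y^3 + 24*y^2 + 14*y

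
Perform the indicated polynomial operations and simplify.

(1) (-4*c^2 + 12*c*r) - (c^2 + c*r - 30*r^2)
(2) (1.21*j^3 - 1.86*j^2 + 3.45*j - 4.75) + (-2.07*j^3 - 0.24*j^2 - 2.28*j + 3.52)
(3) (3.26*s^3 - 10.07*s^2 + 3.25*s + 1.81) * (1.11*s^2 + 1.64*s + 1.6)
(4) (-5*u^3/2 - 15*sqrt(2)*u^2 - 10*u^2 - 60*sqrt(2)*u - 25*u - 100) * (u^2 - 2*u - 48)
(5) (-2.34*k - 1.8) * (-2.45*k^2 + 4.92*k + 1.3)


(1) = -5*c^2 + 11*c*r + 30*r^2
(2) = -0.86*j^3 - 2.1*j^2 + 1.17*j - 1.23
(3) = 3.6186*s^5 - 5.8313*s^4 - 7.6913*s^3 - 8.7729*s^2 + 8.1684*s + 2.896
(4) = -5*u^5/2 - 15*sqrt(2)*u^4 - 5*u^4 - 30*sqrt(2)*u^3 + 115*u^3 + 430*u^2 + 840*sqrt(2)*u^2 + 1400*u + 2880*sqrt(2)*u + 4800
(5) = 5.733*k^3 - 7.1028*k^2 - 11.898*k - 2.34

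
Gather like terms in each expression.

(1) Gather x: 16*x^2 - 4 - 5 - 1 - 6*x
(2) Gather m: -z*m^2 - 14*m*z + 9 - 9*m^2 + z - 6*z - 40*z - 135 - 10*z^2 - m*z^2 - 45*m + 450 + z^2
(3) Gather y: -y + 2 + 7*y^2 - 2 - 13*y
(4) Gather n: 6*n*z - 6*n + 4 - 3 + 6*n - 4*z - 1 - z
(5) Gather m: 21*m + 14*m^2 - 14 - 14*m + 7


(1) = 16*x^2 - 6*x - 10
(2) = m^2*(-z - 9) + m*(-z^2 - 14*z - 45) - 9*z^2 - 45*z + 324
(3) = 7*y^2 - 14*y
(4) = 6*n*z - 5*z
(5) = 14*m^2 + 7*m - 7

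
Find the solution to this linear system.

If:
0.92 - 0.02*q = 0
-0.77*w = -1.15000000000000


Then:
q = 46.00
w = 1.49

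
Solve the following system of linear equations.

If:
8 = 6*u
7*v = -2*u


Then:
u = 4/3
v = -8/21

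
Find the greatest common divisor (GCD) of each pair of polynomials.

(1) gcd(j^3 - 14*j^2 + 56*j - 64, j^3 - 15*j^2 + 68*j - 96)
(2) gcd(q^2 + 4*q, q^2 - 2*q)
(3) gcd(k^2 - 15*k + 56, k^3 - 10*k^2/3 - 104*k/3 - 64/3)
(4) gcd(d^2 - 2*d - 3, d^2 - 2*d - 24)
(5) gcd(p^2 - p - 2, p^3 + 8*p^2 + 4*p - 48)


(1) = j^2 - 12*j + 32
(2) = q
(3) = k - 8
(4) = 1
(5) = gcd((p - 2)*(p + 1), (p - 2)*(p + 4)*(p + 6)) = p - 2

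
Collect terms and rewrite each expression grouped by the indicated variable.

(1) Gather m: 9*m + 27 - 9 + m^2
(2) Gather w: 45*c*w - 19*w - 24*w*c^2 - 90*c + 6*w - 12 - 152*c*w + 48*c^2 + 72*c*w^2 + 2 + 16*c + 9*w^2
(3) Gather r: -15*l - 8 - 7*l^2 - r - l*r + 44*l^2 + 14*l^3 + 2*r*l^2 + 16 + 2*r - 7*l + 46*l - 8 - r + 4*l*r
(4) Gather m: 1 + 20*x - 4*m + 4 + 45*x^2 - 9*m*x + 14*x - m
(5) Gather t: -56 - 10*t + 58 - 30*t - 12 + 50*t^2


(1) = m^2 + 9*m + 18
(2) = 48*c^2 - 74*c + w^2*(72*c + 9) + w*(-24*c^2 - 107*c - 13) - 10
(3) = 14*l^3 + 37*l^2 + 24*l + r*(2*l^2 + 3*l)
(4) = m*(-9*x - 5) + 45*x^2 + 34*x + 5
(5) = 50*t^2 - 40*t - 10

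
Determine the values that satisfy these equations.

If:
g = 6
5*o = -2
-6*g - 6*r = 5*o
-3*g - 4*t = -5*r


Then:
g = 6
o = -2/5
r = -17/3
t = -139/12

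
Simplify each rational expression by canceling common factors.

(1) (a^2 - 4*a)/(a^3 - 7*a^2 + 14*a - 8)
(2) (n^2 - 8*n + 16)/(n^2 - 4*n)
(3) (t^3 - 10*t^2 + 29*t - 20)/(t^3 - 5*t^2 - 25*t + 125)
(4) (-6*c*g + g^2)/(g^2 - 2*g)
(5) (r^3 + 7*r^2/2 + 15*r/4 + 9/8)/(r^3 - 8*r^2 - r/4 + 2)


(1) = a/(a^2 - 3*a + 2)
(2) = (n - 4)/n
(3) = (t^2 - 5*t + 4)/(t^2 - 25)
(4) = (-6*c + g)/(g - 2)
(5) = (4*r^2 + 12*r + 9)/(4*r^2 - 34*r + 16)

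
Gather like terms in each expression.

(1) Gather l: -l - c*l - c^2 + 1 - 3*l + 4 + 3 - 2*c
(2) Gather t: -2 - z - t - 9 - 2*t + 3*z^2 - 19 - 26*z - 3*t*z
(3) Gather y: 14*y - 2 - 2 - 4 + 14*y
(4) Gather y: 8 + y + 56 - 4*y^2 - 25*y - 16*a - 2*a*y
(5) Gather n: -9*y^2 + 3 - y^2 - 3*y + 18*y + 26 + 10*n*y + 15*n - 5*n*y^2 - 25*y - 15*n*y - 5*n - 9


(1) = -c^2 - 2*c + l*(-c - 4) + 8
(2) = t*(-3*z - 3) + 3*z^2 - 27*z - 30
(3) = 28*y - 8
(4) = -16*a - 4*y^2 + y*(-2*a - 24) + 64
(5) = n*(-5*y^2 - 5*y + 10) - 10*y^2 - 10*y + 20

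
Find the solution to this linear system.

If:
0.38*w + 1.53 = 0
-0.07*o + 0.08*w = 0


Then:
o = -4.60
w = -4.03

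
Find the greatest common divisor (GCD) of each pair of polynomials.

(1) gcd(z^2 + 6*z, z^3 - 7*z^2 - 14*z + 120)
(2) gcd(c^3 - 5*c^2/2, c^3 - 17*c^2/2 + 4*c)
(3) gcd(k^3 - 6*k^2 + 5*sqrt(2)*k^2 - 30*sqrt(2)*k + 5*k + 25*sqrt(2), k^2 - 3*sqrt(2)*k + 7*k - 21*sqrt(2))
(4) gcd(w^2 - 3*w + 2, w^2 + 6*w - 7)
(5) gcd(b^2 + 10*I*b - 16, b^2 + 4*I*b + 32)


(1) = 1
(2) = gcd(c^2*(c - 5/2), c*(c - 8)*(c - 1/2)) = c
(3) = gcd((k - 5)*(k - 1)*(k + 5*sqrt(2)), (k + 7)*(k - 3*sqrt(2))) = 1
(4) = w - 1
(5) = gcd((b + 2*I)*(b + 8*I), (b - 4*I)*(b + 8*I)) = b + 8*I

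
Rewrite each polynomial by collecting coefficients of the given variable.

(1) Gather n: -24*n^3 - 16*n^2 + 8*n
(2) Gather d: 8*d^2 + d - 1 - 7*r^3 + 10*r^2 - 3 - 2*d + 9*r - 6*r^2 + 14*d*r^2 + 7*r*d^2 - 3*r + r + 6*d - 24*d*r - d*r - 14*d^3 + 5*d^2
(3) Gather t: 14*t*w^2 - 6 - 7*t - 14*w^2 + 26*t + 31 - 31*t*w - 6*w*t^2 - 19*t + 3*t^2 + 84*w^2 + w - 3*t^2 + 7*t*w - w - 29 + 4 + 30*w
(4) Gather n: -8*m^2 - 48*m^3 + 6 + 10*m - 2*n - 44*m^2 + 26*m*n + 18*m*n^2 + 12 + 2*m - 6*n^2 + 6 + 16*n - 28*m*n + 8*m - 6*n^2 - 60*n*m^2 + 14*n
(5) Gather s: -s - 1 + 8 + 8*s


(1) = -24*n^3 - 16*n^2 + 8*n
(2) = -14*d^3 + d^2*(7*r + 13) + d*(14*r^2 - 25*r + 5) - 7*r^3 + 4*r^2 + 7*r - 4
(3) = -6*t^2*w + t*(14*w^2 - 24*w) + 70*w^2 + 30*w
(4) = -48*m^3 - 52*m^2 + 20*m + n^2*(18*m - 12) + n*(-60*m^2 - 2*m + 28) + 24
(5) = 7*s + 7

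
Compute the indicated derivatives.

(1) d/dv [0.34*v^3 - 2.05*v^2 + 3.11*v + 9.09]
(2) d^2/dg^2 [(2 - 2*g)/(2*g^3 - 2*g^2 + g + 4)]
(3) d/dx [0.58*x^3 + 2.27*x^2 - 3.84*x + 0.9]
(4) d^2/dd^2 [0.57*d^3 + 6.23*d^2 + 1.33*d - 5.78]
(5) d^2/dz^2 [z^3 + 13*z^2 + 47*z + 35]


(1) = 1.02*v^2 - 4.1*v + 3.11
(2) = 4*(-(g - 1)*(6*g^2 - 4*g + 1)^2 + (6*g^2 - 4*g + 2*(g - 1)*(3*g - 1) + 1)*(2*g^3 - 2*g^2 + g + 4))/(2*g^3 - 2*g^2 + g + 4)^3
(3) = 1.74*x^2 + 4.54*x - 3.84
(4) = 3.42*d + 12.46
(5) = 6*z + 26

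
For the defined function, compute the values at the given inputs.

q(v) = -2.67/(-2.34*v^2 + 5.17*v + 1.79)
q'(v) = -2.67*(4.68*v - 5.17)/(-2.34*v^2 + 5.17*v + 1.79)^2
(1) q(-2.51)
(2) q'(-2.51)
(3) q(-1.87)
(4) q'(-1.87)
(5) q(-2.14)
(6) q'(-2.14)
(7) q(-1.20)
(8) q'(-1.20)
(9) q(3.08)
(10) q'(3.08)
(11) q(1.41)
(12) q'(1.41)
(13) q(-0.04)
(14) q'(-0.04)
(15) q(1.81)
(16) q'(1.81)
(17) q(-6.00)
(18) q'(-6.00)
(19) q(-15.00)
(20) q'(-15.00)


(1) = 0.10
(2) = 0.07
(3) = 0.17
(4) = 0.14
(5) = 0.13
(6) = 0.10
(7) = 0.34
(8) = 0.48
(9) = 0.60
(10) = -1.23
(11) = -0.60
(12) = -0.19
(13) = -1.69
(14) = 5.73
(15) = -0.77
(16) = -0.73
(17) = 0.02
(18) = 0.01
(19) = 0.00
(20) = 0.00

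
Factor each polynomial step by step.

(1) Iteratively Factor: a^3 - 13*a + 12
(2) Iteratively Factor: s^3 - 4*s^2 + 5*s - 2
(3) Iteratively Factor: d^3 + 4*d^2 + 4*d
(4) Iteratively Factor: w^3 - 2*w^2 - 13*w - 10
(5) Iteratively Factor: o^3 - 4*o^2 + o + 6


(1) = (a - 1)*(a^2 + a - 12) = (a - 1)*(a + 4)*(a - 3)
(2) = (s - 1)*(s^2 - 3*s + 2) = (s - 1)^2*(s - 2)
(3) = (d)*(d^2 + 4*d + 4) = d*(d + 2)*(d + 2)
(4) = (w + 1)*(w^2 - 3*w - 10) = (w + 1)*(w + 2)*(w - 5)
(5) = (o + 1)*(o^2 - 5*o + 6) = (o - 3)*(o + 1)*(o - 2)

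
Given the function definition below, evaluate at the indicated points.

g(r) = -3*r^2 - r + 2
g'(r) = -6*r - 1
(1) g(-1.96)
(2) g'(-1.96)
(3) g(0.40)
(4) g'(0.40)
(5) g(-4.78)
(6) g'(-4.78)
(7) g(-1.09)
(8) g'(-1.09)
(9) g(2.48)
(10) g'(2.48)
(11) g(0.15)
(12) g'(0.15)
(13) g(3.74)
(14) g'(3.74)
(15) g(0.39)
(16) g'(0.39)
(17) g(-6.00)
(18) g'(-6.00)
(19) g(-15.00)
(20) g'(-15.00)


(1) = -7.56
(2) = 10.76
(3) = 1.12
(4) = -3.40
(5) = -61.77
(6) = 27.68
(7) = -0.47
(8) = 5.54
(9) = -18.93
(10) = -15.88
(11) = 1.78
(12) = -1.90
(13) = -43.70
(14) = -23.44
(15) = 1.15
(16) = -3.34
(17) = -100.00
(18) = 35.00
(19) = -658.00
(20) = 89.00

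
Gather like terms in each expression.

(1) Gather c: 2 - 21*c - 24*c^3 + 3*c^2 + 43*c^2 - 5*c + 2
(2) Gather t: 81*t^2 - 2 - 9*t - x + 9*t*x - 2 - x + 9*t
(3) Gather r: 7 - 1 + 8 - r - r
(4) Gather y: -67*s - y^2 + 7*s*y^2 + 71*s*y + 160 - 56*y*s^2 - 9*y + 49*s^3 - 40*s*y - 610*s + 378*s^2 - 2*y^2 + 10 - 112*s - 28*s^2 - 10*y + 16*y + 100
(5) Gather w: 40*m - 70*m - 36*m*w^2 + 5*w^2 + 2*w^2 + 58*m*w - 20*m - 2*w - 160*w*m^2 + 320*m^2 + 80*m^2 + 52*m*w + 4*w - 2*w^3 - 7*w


(1) = -24*c^3 + 46*c^2 - 26*c + 4
(2) = 81*t^2 + 9*t*x - 2*x - 4
(3) = 14 - 2*r
(4) = 49*s^3 + 350*s^2 - 789*s + y^2*(7*s - 3) + y*(-56*s^2 + 31*s - 3) + 270
(5) = 400*m^2 - 50*m - 2*w^3 + w^2*(7 - 36*m) + w*(-160*m^2 + 110*m - 5)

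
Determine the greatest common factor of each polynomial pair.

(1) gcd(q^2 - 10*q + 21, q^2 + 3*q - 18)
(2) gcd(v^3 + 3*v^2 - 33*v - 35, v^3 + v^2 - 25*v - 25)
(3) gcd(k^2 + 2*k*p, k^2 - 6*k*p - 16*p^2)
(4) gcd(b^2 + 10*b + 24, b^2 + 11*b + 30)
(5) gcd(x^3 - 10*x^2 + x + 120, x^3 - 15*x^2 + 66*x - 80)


(1) = q - 3
(2) = gcd((v - 5)*(v + 1)*(v + 7), (v - 5)*(v + 1)*(v + 5)) = v^2 - 4*v - 5
(3) = k + 2*p
(4) = b + 6
(5) = x^2 - 13*x + 40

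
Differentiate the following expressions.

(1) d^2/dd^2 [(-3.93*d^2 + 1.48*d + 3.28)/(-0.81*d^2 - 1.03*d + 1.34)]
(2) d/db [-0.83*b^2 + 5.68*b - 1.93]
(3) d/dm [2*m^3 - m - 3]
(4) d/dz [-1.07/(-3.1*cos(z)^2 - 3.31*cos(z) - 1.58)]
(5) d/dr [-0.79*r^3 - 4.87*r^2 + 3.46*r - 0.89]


(1) = (-8.499654*d^3 + 12.681684*d^2 - 26.057376*d - 4.051704)/(0.531441*d^6 + 2.027349*d^5 - 0.059535*d^4 - 5.615045*d^3 + 0.09849*d^2 + 5.548404*d - 2.406104)
(2) = 5.68 - 1.66*b
(3) = 6*m^2 - 1
(4) = (6.634*cos(z) + 3.5417)*sin(z)/(3.1*cos(z)^2 + 3.31*cos(z) + 1.58)^2
(5) = -2.37*r^2 - 9.74*r + 3.46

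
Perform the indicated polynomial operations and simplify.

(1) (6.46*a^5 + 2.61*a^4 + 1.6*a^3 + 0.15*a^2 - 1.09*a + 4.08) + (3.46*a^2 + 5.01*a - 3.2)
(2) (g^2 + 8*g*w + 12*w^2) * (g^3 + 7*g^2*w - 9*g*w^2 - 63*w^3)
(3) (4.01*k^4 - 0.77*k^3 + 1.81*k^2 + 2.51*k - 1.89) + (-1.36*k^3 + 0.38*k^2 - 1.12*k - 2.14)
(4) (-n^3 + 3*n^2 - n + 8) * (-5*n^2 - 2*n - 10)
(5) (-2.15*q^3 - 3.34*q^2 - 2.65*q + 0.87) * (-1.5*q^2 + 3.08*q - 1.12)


(1) = 6.46*a^5 + 2.61*a^4 + 1.6*a^3 + 3.61*a^2 + 3.92*a + 0.88
(2) = g^5 + 15*g^4*w + 59*g^3*w^2 - 51*g^2*w^3 - 612*g*w^4 - 756*w^5
(3) = 4.01*k^4 - 2.13*k^3 + 2.19*k^2 + 1.39*k - 4.03
(4) = 5*n^5 - 13*n^4 + 9*n^3 - 68*n^2 - 6*n - 80
(5) = 3.225*q^5 - 1.612*q^4 - 3.9042*q^3 - 5.7262*q^2 + 5.6476*q - 0.9744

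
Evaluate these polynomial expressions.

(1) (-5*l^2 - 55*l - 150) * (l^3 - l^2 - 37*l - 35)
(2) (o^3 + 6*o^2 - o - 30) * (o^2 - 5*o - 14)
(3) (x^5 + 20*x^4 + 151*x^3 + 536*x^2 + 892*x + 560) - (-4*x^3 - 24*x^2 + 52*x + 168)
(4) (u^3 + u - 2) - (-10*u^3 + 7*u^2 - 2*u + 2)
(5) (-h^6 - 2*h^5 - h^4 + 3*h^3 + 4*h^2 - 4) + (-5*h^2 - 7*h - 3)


(1) = -5*l^5 - 50*l^4 + 90*l^3 + 2360*l^2 + 7475*l + 5250
(2) = o^5 + o^4 - 45*o^3 - 109*o^2 + 164*o + 420
(3) = x^5 + 20*x^4 + 155*x^3 + 560*x^2 + 840*x + 392
(4) = 11*u^3 - 7*u^2 + 3*u - 4
(5) = -h^6 - 2*h^5 - h^4 + 3*h^3 - h^2 - 7*h - 7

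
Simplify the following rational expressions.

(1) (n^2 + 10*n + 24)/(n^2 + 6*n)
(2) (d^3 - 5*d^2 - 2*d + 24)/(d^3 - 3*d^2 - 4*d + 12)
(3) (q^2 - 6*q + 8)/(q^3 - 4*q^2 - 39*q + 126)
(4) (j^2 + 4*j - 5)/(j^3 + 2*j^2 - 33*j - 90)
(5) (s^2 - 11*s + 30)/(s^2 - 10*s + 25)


(1) = (n + 4)/n
(2) = (d - 4)/(d - 2)
(3) = (q^2 - 6*q + 8)/(q^3 - 4*q^2 - 39*q + 126)
(4) = (j - 1)/(j^2 - 3*j - 18)
(5) = (s - 6)/(s - 5)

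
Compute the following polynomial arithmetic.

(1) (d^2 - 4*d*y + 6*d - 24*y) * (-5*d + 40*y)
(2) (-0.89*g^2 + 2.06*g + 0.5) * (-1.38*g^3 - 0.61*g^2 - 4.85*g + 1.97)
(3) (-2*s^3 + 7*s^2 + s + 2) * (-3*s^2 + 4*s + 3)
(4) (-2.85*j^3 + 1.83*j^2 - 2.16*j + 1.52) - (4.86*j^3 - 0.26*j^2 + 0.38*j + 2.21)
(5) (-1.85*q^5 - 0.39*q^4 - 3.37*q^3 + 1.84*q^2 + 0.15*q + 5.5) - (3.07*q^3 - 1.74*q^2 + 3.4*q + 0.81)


(1) = -5*d^3 + 60*d^2*y - 30*d^2 - 160*d*y^2 + 360*d*y - 960*y^2
(2) = 1.2282*g^5 - 2.2999*g^4 + 2.3699*g^3 - 12.0493*g^2 + 1.6332*g + 0.985
(3) = 6*s^5 - 29*s^4 + 19*s^3 + 19*s^2 + 11*s + 6
(4) = -7.71*j^3 + 2.09*j^2 - 2.54*j - 0.69
(5) = -1.85*q^5 - 0.39*q^4 - 6.44*q^3 + 3.58*q^2 - 3.25*q + 4.69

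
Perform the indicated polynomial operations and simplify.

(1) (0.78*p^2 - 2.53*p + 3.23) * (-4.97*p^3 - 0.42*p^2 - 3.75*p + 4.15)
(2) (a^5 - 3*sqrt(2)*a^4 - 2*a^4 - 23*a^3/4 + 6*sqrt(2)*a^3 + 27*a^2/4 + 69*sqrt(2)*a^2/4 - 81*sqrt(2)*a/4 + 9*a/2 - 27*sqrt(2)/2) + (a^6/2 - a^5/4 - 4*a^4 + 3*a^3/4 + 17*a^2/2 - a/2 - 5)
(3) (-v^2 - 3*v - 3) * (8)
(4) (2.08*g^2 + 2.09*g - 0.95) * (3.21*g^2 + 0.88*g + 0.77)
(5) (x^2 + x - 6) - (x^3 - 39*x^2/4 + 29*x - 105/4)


(1) = -3.8766*p^5 + 12.2465*p^4 - 17.9155*p^3 + 11.3679*p^2 - 22.612*p + 13.4045
(2) = a^6/2 + 3*a^5/4 - 6*a^4 - 3*sqrt(2)*a^4 - 5*a^3 + 6*sqrt(2)*a^3 + 61*a^2/4 + 69*sqrt(2)*a^2/4 - 81*sqrt(2)*a/4 + 4*a - 27*sqrt(2)/2 - 5
(3) = -8*v^2 - 24*v - 24
(4) = 6.6768*g^4 + 8.5393*g^3 + 0.3913*g^2 + 0.7733*g - 0.7315
(5) = -x^3 + 43*x^2/4 - 28*x + 81/4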